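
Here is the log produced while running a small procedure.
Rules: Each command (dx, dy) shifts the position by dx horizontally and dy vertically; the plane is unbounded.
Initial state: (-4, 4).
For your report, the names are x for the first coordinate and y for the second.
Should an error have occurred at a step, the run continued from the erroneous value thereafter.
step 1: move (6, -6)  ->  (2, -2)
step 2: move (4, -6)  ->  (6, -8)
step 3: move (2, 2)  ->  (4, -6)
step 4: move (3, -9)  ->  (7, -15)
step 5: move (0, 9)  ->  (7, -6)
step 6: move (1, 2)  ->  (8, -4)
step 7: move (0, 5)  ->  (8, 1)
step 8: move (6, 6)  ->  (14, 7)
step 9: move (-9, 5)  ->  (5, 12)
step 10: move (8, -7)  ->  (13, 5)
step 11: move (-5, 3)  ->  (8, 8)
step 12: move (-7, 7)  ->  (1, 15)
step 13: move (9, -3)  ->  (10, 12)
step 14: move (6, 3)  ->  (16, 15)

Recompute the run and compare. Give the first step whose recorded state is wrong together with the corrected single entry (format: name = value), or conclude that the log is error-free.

step 3, x = 8

step 1: x = -4 + (6) = 2, y = 4 + (-6) = -2 -> exactly as logged
step 2: x = 2 + (4) = 6, y = -2 + (-6) = -8 -> checks out
step 3: x = 6 + (2) = 8, y = -8 + (2) = -6 -> the log has a different value
Step 3 is the first one off; corrected, x = 8.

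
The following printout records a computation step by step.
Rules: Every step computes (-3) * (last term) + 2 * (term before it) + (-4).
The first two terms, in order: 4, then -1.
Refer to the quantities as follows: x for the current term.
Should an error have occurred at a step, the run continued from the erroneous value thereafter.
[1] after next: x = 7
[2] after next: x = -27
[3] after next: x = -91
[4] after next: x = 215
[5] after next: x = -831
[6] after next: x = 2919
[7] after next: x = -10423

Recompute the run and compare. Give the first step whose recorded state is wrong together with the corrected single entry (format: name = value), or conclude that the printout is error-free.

Step 1: x = -3*(-1) + (2)*(4) + (-4) = 7 — same as recorded.
Step 2: x = -3*(7) + (2)*(-1) + (-4) = -27 — in agreement.
Step 3: x = -3*(-27) + (2)*(7) + (-4) = 91 — a discrepancy with the printout.
So the first discrepancy is step 3, where the right value is x = 91.

step 3, x = 91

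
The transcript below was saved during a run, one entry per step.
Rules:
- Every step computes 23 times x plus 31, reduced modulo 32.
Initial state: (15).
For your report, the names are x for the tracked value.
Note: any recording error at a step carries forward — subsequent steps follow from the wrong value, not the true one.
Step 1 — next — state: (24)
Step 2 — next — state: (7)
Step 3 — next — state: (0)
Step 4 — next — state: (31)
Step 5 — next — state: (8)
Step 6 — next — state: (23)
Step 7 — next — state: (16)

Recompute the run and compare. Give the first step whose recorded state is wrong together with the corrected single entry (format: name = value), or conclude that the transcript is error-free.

no error

step 1: x = (23*15 + 31) mod 32 = 24 -> matches
step 2: x = (23*24 + 31) mod 32 = 7 -> in agreement
step 3: x = (23*7 + 31) mod 32 = 0 -> same as recorded
step 4: x = (23*0 + 31) mod 32 = 31 -> confirmed correct
step 5: x = (23*31 + 31) mod 32 = 8 -> in agreement
step 6: x = (23*8 + 31) mod 32 = 23 -> matches
step 7: x = (23*23 + 31) mod 32 = 16 -> agrees with the transcript
Every step is consistent.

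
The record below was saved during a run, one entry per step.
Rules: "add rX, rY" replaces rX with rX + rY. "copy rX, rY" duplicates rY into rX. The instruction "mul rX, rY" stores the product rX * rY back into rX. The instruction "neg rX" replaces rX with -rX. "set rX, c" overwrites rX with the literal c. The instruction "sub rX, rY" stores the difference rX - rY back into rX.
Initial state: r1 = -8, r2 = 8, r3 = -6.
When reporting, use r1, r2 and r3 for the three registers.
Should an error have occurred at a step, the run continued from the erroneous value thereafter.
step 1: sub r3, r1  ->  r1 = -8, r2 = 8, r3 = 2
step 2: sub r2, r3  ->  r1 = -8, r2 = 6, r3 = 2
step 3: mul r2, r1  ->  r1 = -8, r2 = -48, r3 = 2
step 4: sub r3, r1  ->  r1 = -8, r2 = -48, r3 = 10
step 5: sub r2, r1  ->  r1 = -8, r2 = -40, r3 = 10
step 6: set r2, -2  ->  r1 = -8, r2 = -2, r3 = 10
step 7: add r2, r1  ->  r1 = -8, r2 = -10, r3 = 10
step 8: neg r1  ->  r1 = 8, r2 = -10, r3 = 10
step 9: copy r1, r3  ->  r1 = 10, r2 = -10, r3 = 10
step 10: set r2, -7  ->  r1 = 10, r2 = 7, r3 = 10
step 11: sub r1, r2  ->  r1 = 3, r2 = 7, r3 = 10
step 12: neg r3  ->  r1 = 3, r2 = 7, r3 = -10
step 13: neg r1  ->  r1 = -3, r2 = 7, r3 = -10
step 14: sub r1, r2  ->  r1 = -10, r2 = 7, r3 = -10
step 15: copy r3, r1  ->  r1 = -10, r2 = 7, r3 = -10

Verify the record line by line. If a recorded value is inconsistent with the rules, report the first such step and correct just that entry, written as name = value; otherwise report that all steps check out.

1. r3 = -6 - -8 = 2 (confirmed correct)
2. r2 = 8 - 2 = 6 (consistent with the record)
3. r2 = 6 * -8 = -48 (agrees with the record)
4. r3 = 2 - -8 = 10 (same as recorded)
5. r2 = -48 - -8 = -40 (agrees with the record)
6. r2 = -2 (consistent with the record)
7. r2 = -2 + -8 = -10 (no discrepancy)
8. r1 = -(-8) = 8 (matches)
9. r1 = 10 (no discrepancy)
10. r2 = -7 (this is not what the record shows)
That makes step 10 the first incorrect line — r2 = -7 is what it should show.

step 10, r2 = -7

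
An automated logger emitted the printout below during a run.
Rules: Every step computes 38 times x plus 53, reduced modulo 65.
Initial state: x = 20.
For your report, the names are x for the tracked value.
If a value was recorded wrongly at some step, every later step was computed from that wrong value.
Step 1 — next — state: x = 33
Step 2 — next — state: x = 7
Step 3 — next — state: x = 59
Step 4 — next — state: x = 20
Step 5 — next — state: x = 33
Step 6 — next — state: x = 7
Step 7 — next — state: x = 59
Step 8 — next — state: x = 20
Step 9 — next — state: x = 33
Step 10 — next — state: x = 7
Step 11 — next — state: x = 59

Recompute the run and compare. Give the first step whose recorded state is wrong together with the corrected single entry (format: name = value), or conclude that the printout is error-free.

step 1: x = (38*20 + 53) mod 65 = 33 -> no discrepancy
step 2: x = (38*33 + 53) mod 65 = 7 -> same as recorded
step 3: x = (38*7 + 53) mod 65 = 59 -> in agreement
step 4: x = (38*59 + 53) mod 65 = 20 -> matches
step 5: x = (38*20 + 53) mod 65 = 33 -> in agreement
step 6: x = (38*33 + 53) mod 65 = 7 -> same as recorded
step 7: x = (38*7 + 53) mod 65 = 59 -> verified
step 8: x = (38*59 + 53) mod 65 = 20 -> matches
step 9: x = (38*20 + 53) mod 65 = 33 -> in agreement
step 10: x = (38*33 + 53) mod 65 = 7 -> matches
step 11: x = (38*7 + 53) mod 65 = 59 -> checks out
All steps check out; nothing to correct.

no error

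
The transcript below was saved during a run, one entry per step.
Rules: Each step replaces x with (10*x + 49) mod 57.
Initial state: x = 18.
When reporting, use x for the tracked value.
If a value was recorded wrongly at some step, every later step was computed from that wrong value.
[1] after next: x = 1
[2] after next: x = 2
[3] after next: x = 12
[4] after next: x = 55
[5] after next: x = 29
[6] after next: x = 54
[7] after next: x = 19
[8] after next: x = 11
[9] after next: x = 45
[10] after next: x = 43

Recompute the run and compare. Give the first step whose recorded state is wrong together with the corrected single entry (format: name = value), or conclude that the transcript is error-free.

Step 1: x = (10*18 + 49) mod 57 = 1 — consistent with the transcript.
Step 2: x = (10*1 + 49) mod 57 = 2 — verified.
Step 3: x = (10*2 + 49) mod 57 = 12 — matches.
Step 4: x = (10*12 + 49) mod 57 = 55 — verified.
Step 5: x = (10*55 + 49) mod 57 = 29 — confirmed correct.
Step 6: x = (10*29 + 49) mod 57 = 54 — agrees with the transcript.
Step 7: x = (10*54 + 49) mod 57 = 19 — matches.
Step 8: x = (10*19 + 49) mod 57 = 11 — checks out.
Step 9: x = (10*11 + 49) mod 57 = 45 — exactly as logged.
Step 10: x = (10*45 + 49) mod 57 = 43 — consistent with the transcript.
The recomputation confirms every line.

no error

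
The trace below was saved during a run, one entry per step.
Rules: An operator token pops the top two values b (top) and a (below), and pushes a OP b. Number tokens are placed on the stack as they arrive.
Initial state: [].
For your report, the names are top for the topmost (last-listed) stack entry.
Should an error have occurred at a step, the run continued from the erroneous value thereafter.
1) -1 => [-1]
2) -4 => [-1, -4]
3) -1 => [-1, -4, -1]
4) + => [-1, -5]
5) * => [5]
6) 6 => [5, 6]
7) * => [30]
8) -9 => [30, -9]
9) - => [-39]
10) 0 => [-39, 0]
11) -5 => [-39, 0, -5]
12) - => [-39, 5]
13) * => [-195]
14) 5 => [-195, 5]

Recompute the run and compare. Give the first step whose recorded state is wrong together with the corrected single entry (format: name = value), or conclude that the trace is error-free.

step 9, top = 39

Step 1: push -1: top = -1 — in agreement.
Step 2: push -4: top = -4 — no discrepancy.
Step 3: push -1: top = -1 — same as recorded.
Step 4: -4 + -1 = -5 — same as recorded.
Step 5: -1 * -5 = 5 — confirmed correct.
Step 6: push 6: top = 6 — exactly as logged.
Step 7: 5 * 6 = 30 — agrees with the trace.
Step 8: push -9: top = -9 — agrees with the trace.
Step 9: 30 - -9 = 39 — the trace disagrees here.
The audit stops at step 9: the recorded entry is wrong and should be top = 39.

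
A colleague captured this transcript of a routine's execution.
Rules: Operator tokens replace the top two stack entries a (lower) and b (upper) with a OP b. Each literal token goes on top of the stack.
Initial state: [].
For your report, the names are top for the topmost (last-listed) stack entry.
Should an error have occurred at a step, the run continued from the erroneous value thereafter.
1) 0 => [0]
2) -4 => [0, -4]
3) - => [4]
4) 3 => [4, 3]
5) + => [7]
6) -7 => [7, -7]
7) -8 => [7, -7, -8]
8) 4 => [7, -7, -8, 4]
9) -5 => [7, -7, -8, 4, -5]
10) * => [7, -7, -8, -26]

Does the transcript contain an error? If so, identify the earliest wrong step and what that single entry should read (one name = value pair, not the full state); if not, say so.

step 10, top = -20

Recomputing the run from the initial state:
step 1: [0]
step 2: [0, -4]
step 3: [4]
step 4: [4, 3]
step 5: [7]
step 6: [7, -7]
step 7: [7, -7, -8]
step 8: [7, -7, -8, 4]
step 9: [7, -7, -8, 4, -5]
step 10: [7, -7, -8, -20]
The first disagreement with the transcript is at step 10, where the value should be top = -20.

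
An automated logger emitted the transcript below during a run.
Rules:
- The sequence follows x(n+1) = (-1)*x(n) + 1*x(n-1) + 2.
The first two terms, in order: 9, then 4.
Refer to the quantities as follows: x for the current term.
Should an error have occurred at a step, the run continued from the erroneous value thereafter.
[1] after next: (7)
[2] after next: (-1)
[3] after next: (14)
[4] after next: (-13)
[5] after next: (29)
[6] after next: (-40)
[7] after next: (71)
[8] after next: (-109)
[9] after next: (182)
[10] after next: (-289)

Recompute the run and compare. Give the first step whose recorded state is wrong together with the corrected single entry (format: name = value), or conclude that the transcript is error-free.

step 3, x = 10

Recomputing the run from the initial state:
step 1: x = 7
step 2: x = -1
step 3: x = 10
step 4: x = -9
step 5: x = 21
step 6: x = -28
step 7: x = 51
step 8: x = -77
step 9: x = 130
step 10: x = -205
The first disagreement with the transcript is at step 3, where the value should be x = 10.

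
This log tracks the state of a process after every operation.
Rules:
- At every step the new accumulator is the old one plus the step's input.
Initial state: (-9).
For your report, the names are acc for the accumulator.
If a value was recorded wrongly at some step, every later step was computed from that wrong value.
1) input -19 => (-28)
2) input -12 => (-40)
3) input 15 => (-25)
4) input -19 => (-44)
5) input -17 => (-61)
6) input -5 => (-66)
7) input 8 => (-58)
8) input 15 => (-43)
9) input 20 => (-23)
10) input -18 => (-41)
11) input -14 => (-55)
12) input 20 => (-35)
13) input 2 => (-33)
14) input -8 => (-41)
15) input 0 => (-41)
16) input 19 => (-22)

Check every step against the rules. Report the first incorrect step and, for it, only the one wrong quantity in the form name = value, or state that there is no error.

1. acc = -9 + -19 = -28 (agrees with the log)
2. acc = -28 + -12 = -40 (checks out)
3. acc = -40 + 15 = -25 (matches)
4. acc = -25 + -19 = -44 (exactly as logged)
5. acc = -44 + -17 = -61 (confirmed correct)
6. acc = -61 + -5 = -66 (verified)
7. acc = -66 + 8 = -58 (same as recorded)
8. acc = -58 + 15 = -43 (confirmed correct)
9. acc = -43 + 20 = -23 (no discrepancy)
10. acc = -23 + -18 = -41 (agrees with the log)
11. acc = -41 + -14 = -55 (exactly as logged)
12. acc = -55 + 20 = -35 (confirmed correct)
13. acc = -35 + 2 = -33 (checks out)
14. acc = -33 + -8 = -41 (confirmed correct)
15. acc = -41 + 0 = -41 (verified)
16. acc = -41 + 19 = -22 (consistent with the log)
All entries verified; no error found.

no error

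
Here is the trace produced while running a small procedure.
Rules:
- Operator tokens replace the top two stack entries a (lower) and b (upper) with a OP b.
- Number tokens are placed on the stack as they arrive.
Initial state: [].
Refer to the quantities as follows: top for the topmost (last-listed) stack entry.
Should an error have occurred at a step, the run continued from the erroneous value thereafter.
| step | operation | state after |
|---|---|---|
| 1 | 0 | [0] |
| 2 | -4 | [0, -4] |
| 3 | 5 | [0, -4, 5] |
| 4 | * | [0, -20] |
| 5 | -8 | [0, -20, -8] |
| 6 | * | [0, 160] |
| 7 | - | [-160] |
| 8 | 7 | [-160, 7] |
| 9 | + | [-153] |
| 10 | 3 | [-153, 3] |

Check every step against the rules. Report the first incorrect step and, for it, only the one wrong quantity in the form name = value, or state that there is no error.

no error

Recomputing the run from the initial state:
step 1: [0]
step 2: [0, -4]
step 3: [0, -4, 5]
step 4: [0, -20]
step 5: [0, -20, -8]
step 6: [0, 160]
step 7: [-160]
step 8: [-160, 7]
step 9: [-153]
step 10: [-153, 3]
This matches the trace at every step.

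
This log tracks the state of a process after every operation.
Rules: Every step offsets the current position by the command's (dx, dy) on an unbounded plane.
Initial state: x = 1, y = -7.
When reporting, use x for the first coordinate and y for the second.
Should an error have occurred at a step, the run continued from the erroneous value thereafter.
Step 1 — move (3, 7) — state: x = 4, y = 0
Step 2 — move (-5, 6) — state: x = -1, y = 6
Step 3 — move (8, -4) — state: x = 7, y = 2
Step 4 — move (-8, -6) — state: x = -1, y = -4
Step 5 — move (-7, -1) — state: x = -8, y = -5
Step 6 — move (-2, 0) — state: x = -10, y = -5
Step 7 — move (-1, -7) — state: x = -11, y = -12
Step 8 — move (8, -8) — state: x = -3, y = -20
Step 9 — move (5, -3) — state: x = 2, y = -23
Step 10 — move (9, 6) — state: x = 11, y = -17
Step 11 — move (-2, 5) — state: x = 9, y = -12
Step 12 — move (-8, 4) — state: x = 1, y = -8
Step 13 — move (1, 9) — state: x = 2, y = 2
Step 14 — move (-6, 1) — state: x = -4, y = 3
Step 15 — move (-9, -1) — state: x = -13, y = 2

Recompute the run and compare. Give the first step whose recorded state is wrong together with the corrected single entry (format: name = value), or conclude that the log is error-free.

step 13, y = 1

Recomputing the run from the initial state:
step 1: x = 4, y = 0
step 2: x = -1, y = 6
step 3: x = 7, y = 2
step 4: x = -1, y = -4
step 5: x = -8, y = -5
step 6: x = -10, y = -5
step 7: x = -11, y = -12
step 8: x = -3, y = -20
step 9: x = 2, y = -23
step 10: x = 11, y = -17
step 11: x = 9, y = -12
step 12: x = 1, y = -8
step 13: x = 2, y = 1
step 14: x = -4, y = 2
step 15: x = -13, y = 1
The first disagreement with the log is at step 13, where the value should be y = 1.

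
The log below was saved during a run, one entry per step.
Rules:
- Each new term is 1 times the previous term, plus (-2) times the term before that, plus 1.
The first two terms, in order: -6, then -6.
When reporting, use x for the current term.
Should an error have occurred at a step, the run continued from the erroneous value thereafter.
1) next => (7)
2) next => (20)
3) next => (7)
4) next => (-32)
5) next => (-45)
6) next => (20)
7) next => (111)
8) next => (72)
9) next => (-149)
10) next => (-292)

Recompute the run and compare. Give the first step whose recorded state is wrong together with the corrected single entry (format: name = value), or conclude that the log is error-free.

no error

Recomputing the run from the initial state:
step 1: x = 7
step 2: x = 20
step 3: x = 7
step 4: x = -32
step 5: x = -45
step 6: x = 20
step 7: x = 111
step 8: x = 72
step 9: x = -149
step 10: x = -292
This matches the log at every step.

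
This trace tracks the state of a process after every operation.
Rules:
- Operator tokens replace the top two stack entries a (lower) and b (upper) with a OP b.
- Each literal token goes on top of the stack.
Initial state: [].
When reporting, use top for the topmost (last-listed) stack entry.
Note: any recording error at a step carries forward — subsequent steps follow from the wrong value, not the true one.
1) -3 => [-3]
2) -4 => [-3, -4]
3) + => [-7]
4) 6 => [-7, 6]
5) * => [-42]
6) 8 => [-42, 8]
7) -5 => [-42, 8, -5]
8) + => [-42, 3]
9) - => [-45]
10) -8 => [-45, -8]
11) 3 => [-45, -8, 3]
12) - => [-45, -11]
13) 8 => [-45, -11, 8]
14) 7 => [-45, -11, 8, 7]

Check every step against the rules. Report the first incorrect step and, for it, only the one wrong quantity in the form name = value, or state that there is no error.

no error

step 1: push -3: top = -3 -> agrees with the trace
step 2: push -4: top = -4 -> confirmed correct
step 3: -3 + -4 = -7 -> confirmed correct
step 4: push 6: top = 6 -> agrees with the trace
step 5: -7 * 6 = -42 -> exactly as logged
step 6: push 8: top = 8 -> same as recorded
step 7: push -5: top = -5 -> exactly as logged
step 8: 8 + -5 = 3 -> same as recorded
step 9: -42 - 3 = -45 -> no discrepancy
step 10: push -8: top = -8 -> consistent with the trace
step 11: push 3: top = 3 -> confirmed correct
step 12: -8 - 3 = -11 -> confirmed correct
step 13: push 8: top = 8 -> checks out
step 14: push 7: top = 7 -> verified
The recomputation confirms every line.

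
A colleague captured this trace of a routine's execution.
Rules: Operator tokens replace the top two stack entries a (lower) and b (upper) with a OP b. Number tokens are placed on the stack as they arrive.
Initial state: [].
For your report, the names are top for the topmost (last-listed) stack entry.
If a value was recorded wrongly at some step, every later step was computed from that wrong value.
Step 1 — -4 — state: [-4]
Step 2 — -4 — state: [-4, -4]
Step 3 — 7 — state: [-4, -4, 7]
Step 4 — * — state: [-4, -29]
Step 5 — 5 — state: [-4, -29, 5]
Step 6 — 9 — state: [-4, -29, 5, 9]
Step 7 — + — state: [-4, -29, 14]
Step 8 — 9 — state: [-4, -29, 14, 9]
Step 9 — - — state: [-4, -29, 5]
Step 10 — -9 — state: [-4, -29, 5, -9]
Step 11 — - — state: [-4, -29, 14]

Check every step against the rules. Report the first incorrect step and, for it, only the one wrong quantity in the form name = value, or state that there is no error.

Recomputing the run from the initial state:
step 1: [-4]
step 2: [-4, -4]
step 3: [-4, -4, 7]
step 4: [-4, -28]
step 5: [-4, -28, 5]
step 6: [-4, -28, 5, 9]
step 7: [-4, -28, 14]
step 8: [-4, -28, 14, 9]
step 9: [-4, -28, 5]
step 10: [-4, -28, 5, -9]
step 11: [-4, -28, 14]
The first disagreement with the trace is at step 4, where the value should be top = -28.

step 4, top = -28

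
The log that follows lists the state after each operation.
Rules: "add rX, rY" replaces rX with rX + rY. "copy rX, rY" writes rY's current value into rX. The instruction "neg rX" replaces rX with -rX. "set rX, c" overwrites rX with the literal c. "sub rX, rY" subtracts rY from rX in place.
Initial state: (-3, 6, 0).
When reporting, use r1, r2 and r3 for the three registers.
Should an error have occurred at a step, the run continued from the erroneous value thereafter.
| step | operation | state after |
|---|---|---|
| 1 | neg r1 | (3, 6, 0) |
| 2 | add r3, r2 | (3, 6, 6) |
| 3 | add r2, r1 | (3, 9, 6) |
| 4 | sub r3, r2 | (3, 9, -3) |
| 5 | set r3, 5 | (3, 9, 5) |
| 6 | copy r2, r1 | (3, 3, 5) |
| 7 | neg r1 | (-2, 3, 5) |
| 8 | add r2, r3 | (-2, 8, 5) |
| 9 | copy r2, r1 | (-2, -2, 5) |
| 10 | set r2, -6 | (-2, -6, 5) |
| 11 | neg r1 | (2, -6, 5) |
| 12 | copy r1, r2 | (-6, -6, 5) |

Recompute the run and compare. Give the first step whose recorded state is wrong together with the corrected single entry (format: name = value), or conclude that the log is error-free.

Step 1: r1 = -(-3) = 3 — checks out.
Step 2: r3 = 0 + 6 = 6 — checks out.
Step 3: r2 = 6 + 3 = 9 — consistent with the log.
Step 4: r3 = 6 - 9 = -3 — confirmed correct.
Step 5: r3 = 5 — verified.
Step 6: r2 = 3 — consistent with the log.
Step 7: r1 = -(3) = -3 — a discrepancy with the log.
That makes step 7 the first incorrect line — r1 = -3 is what it should show.

step 7, r1 = -3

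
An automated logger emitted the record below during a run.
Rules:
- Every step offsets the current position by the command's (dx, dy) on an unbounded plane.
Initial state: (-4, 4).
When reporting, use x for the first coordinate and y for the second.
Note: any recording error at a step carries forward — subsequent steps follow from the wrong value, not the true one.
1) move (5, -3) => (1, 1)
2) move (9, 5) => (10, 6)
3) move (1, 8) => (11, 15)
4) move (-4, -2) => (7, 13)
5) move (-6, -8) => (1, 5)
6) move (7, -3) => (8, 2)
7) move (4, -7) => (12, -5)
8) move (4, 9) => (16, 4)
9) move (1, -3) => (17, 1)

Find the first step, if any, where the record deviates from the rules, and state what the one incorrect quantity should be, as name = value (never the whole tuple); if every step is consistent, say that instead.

Step 1: x = -4 + (5) = 1, y = 4 + (-3) = 1 — no discrepancy.
Step 2: x = 1 + (9) = 10, y = 1 + (5) = 6 — consistent with the record.
Step 3: x = 10 + (1) = 11, y = 6 + (8) = 14 — a discrepancy with the record.
The earliest wrong entry is at step 3: it should read y = 14.

step 3, y = 14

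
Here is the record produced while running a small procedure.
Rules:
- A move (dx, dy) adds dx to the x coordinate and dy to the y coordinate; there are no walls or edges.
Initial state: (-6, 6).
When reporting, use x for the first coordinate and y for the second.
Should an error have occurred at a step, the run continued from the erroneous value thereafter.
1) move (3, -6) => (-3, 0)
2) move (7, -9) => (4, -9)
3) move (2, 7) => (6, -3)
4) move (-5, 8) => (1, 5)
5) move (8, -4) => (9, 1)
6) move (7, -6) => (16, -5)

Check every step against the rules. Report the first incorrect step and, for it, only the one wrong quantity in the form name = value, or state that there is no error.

Recomputing the run from the initial state:
step 1: x = -3, y = 0
step 2: x = 4, y = -9
step 3: x = 6, y = -2
step 4: x = 1, y = 6
step 5: x = 9, y = 2
step 6: x = 16, y = -4
The first disagreement with the record is at step 3, where the value should be y = -2.

step 3, y = -2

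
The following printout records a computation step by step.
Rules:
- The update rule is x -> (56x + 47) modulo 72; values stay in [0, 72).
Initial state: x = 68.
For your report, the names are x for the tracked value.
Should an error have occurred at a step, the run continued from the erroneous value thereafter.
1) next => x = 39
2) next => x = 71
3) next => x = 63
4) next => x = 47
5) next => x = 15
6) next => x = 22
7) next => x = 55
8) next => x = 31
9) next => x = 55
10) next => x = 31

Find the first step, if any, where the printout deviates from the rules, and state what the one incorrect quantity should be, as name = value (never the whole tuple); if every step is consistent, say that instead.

step 1: x = (56*68 + 47) mod 72 = 39 -> matches
step 2: x = (56*39 + 47) mod 72 = 71 -> checks out
step 3: x = (56*71 + 47) mod 72 = 63 -> exactly as logged
step 4: x = (56*63 + 47) mod 72 = 47 -> no discrepancy
step 5: x = (56*47 + 47) mod 72 = 15 -> agrees with the printout
step 6: x = (56*15 + 47) mod 72 = 23 -> first mismatch against the printout
First deviation found at step 6; the corrected entry is x = 23.

step 6, x = 23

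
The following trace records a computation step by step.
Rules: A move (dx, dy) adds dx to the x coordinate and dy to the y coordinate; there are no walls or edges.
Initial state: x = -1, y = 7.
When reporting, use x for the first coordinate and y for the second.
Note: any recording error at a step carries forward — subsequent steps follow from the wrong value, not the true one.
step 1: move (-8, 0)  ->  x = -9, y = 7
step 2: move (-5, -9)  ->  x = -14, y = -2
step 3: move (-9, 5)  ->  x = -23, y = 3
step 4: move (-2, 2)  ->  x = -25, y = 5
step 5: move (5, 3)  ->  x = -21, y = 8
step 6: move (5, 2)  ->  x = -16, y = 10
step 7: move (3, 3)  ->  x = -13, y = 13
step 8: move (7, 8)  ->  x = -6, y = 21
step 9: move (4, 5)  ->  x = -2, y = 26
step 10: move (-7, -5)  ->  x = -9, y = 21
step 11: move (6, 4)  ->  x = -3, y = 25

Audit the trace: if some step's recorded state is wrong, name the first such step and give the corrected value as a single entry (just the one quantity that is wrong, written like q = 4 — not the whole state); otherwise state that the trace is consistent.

step 5, x = -20

Recomputing the run from the initial state:
step 1: x = -9, y = 7
step 2: x = -14, y = -2
step 3: x = -23, y = 3
step 4: x = -25, y = 5
step 5: x = -20, y = 8
step 6: x = -15, y = 10
step 7: x = -12, y = 13
step 8: x = -5, y = 21
step 9: x = -1, y = 26
step 10: x = -8, y = 21
step 11: x = -2, y = 25
The first disagreement with the trace is at step 5, where the value should be x = -20.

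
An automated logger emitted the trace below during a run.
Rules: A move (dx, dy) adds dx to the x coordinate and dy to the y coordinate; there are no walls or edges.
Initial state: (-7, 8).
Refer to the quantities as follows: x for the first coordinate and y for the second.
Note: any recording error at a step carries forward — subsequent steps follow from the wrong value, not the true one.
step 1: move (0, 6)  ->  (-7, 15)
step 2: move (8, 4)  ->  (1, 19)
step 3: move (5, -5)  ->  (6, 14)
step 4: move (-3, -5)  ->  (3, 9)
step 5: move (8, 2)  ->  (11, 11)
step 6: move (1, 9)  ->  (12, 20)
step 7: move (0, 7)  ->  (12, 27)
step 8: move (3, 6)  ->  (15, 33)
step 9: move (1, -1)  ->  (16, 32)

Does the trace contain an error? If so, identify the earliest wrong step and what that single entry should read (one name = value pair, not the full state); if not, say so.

step 1, y = 14

Recomputing the run from the initial state:
step 1: x = -7, y = 14
step 2: x = 1, y = 18
step 3: x = 6, y = 13
step 4: x = 3, y = 8
step 5: x = 11, y = 10
step 6: x = 12, y = 19
step 7: x = 12, y = 26
step 8: x = 15, y = 32
step 9: x = 16, y = 31
The first disagreement with the trace is at step 1, where the value should be y = 14.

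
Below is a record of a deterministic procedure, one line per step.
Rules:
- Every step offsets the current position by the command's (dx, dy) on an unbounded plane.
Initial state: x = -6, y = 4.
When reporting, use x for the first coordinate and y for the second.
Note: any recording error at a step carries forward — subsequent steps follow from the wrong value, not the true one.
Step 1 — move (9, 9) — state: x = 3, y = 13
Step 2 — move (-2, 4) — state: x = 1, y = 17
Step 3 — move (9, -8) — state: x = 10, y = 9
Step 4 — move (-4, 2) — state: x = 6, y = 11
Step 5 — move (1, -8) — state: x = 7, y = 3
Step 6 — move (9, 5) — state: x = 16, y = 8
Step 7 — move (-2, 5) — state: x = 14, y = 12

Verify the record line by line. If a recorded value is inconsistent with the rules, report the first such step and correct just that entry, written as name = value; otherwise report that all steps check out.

1. x = -6 + (9) = 3, y = 4 + (9) = 13 (exactly as logged)
2. x = 3 + (-2) = 1, y = 13 + (4) = 17 (same as recorded)
3. x = 1 + (9) = 10, y = 17 + (-8) = 9 (confirmed correct)
4. x = 10 + (-4) = 6, y = 9 + (2) = 11 (consistent with the record)
5. x = 6 + (1) = 7, y = 11 + (-8) = 3 (exactly as logged)
6. x = 7 + (9) = 16, y = 3 + (5) = 8 (no discrepancy)
7. x = 16 + (-2) = 14, y = 8 + (5) = 13 (first mismatch against the record)
First deviation found at step 7; the corrected entry is y = 13.

step 7, y = 13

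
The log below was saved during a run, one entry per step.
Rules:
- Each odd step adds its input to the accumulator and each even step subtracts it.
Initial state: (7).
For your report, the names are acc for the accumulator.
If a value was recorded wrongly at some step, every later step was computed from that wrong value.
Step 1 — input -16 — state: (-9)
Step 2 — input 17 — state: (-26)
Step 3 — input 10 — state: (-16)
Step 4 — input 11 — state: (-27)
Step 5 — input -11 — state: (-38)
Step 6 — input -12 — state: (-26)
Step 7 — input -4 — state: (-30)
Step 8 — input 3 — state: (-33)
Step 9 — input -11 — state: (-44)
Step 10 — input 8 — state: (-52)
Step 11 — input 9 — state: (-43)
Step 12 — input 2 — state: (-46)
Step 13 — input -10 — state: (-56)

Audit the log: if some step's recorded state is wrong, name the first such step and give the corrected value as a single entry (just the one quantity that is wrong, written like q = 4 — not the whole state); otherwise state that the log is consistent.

step 12, acc = -45

Recomputing the run from the initial state:
step 1: acc = -9
step 2: acc = -26
step 3: acc = -16
step 4: acc = -27
step 5: acc = -38
step 6: acc = -26
step 7: acc = -30
step 8: acc = -33
step 9: acc = -44
step 10: acc = -52
step 11: acc = -43
step 12: acc = -45
step 13: acc = -55
The first disagreement with the log is at step 12, where the value should be acc = -45.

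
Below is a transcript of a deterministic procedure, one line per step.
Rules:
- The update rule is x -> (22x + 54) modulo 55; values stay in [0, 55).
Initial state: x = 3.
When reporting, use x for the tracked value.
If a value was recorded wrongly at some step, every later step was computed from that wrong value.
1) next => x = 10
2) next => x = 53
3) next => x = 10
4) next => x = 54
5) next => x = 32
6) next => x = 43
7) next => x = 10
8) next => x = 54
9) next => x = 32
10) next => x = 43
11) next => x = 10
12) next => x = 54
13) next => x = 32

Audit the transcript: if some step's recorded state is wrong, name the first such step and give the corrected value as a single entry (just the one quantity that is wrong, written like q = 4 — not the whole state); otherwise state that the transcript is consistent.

step 2, x = 54

Recomputing the run from the initial state:
step 1: x = 10
step 2: x = 54
step 3: x = 32
step 4: x = 43
step 5: x = 10
step 6: x = 54
step 7: x = 32
step 8: x = 43
step 9: x = 10
step 10: x = 54
step 11: x = 32
step 12: x = 43
step 13: x = 10
The first disagreement with the transcript is at step 2, where the value should be x = 54.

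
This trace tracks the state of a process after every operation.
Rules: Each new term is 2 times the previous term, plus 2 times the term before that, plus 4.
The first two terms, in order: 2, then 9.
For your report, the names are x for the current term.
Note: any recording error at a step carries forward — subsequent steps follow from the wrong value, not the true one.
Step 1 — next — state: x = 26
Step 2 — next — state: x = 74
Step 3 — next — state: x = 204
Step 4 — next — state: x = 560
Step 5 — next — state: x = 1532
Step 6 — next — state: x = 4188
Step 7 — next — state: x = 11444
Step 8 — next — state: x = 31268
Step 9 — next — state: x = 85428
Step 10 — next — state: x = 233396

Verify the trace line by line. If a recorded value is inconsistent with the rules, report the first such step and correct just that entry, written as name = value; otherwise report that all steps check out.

Recomputing the run from the initial state:
step 1: x = 26
step 2: x = 74
step 3: x = 204
step 4: x = 560
step 5: x = 1532
step 6: x = 4188
step 7: x = 11444
step 8: x = 31268
step 9: x = 85428
step 10: x = 233396
This matches the trace at every step.

no error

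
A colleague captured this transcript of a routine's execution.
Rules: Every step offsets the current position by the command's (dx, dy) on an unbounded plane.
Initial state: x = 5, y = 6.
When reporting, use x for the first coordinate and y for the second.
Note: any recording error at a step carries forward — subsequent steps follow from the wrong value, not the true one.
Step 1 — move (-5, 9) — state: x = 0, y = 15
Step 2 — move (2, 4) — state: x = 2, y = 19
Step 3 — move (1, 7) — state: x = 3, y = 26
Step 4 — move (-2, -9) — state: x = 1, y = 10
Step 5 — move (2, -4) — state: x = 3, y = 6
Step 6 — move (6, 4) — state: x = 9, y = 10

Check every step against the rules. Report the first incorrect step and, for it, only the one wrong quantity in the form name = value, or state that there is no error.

Recomputing the run from the initial state:
step 1: x = 0, y = 15
step 2: x = 2, y = 19
step 3: x = 3, y = 26
step 4: x = 1, y = 17
step 5: x = 3, y = 13
step 6: x = 9, y = 17
The first disagreement with the transcript is at step 4, where the value should be y = 17.

step 4, y = 17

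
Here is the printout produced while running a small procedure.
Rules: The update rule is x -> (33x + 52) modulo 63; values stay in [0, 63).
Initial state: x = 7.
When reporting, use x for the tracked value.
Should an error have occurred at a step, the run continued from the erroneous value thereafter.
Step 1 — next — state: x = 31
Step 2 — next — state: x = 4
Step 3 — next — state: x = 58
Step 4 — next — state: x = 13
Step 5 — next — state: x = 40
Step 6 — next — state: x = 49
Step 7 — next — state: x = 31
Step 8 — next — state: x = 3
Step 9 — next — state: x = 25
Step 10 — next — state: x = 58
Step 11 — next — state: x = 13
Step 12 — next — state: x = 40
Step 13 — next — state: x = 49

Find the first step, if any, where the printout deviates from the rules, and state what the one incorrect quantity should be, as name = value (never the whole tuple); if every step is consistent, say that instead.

1. x = (33*7 + 52) mod 63 = 31 (no discrepancy)
2. x = (33*31 + 52) mod 63 = 4 (agrees with the printout)
3. x = (33*4 + 52) mod 63 = 58 (in agreement)
4. x = (33*58 + 52) mod 63 = 13 (same as recorded)
5. x = (33*13 + 52) mod 63 = 40 (matches)
6. x = (33*40 + 52) mod 63 = 49 (verified)
7. x = (33*49 + 52) mod 63 = 31 (checks out)
8. x = (33*31 + 52) mod 63 = 4 (this is not what the printout shows)
The earliest wrong entry is at step 8: it should read x = 4.

step 8, x = 4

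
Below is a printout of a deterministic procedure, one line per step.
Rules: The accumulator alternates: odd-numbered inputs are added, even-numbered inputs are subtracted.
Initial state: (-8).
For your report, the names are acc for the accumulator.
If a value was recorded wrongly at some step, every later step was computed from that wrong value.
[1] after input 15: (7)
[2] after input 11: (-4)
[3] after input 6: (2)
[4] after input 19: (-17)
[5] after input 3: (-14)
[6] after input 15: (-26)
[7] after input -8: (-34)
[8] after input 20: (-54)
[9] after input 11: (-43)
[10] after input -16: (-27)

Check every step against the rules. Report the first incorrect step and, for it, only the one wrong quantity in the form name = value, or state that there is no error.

step 6, acc = -29

Recomputing the run from the initial state:
step 1: acc = 7
step 2: acc = -4
step 3: acc = 2
step 4: acc = -17
step 5: acc = -14
step 6: acc = -29
step 7: acc = -37
step 8: acc = -57
step 9: acc = -46
step 10: acc = -30
The first disagreement with the printout is at step 6, where the value should be acc = -29.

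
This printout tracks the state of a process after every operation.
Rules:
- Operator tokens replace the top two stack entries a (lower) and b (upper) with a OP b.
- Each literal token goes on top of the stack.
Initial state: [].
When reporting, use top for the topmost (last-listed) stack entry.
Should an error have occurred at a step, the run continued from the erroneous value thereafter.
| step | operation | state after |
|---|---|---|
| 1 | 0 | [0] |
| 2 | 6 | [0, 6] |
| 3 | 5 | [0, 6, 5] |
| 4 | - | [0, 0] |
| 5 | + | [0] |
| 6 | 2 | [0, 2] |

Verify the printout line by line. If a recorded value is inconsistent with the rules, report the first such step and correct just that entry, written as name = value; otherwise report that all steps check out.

1. push 0: top = 0 (consistent with the printout)
2. push 6: top = 6 (in agreement)
3. push 5: top = 5 (no discrepancy)
4. 6 - 5 = 1 (the printout disagrees here)
The audit stops at step 4: the recorded entry is wrong and should be top = 1.

step 4, top = 1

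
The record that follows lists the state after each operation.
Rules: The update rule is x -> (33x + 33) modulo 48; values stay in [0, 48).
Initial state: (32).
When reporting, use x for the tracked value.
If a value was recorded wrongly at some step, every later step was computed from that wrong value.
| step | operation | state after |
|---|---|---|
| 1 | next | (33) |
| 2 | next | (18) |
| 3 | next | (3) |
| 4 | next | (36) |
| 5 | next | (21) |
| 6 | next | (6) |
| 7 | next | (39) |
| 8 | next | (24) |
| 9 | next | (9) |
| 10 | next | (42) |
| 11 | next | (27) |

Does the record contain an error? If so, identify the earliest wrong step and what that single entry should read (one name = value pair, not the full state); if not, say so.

Step 1: x = (33*32 + 33) mod 48 = 33 — confirmed correct.
Step 2: x = (33*33 + 33) mod 48 = 18 — checks out.
Step 3: x = (33*18 + 33) mod 48 = 3 — exactly as logged.
Step 4: x = (33*3 + 33) mod 48 = 36 — matches.
Step 5: x = (33*36 + 33) mod 48 = 21 — agrees with the record.
Step 6: x = (33*21 + 33) mod 48 = 6 — matches.
Step 7: x = (33*6 + 33) mod 48 = 39 — matches.
Step 8: x = (33*39 + 33) mod 48 = 24 — no discrepancy.
Step 9: x = (33*24 + 33) mod 48 = 9 — verified.
Step 10: x = (33*9 + 33) mod 48 = 42 — consistent with the record.
Step 11: x = (33*42 + 33) mod 48 = 27 — checks out.
Every step is consistent.

no error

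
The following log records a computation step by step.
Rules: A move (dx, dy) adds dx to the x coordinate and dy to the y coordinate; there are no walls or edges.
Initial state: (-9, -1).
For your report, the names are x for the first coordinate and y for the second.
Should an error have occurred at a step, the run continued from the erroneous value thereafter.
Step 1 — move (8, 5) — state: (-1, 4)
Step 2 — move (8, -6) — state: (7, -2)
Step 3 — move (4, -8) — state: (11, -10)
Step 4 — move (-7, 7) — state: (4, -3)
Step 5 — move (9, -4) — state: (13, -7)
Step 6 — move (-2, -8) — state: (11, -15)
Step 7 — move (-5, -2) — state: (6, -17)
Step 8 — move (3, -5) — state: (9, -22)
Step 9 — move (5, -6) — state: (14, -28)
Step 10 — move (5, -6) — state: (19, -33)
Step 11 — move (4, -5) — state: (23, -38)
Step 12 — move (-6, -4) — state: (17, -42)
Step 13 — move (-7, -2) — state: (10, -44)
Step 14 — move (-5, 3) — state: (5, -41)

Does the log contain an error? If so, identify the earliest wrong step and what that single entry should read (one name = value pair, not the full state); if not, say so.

step 10, y = -34

1. x = -9 + (8) = -1, y = -1 + (5) = 4 (in agreement)
2. x = -1 + (8) = 7, y = 4 + (-6) = -2 (checks out)
3. x = 7 + (4) = 11, y = -2 + (-8) = -10 (consistent with the log)
4. x = 11 + (-7) = 4, y = -10 + (7) = -3 (confirmed correct)
5. x = 4 + (9) = 13, y = -3 + (-4) = -7 (agrees with the log)
6. x = 13 + (-2) = 11, y = -7 + (-8) = -15 (consistent with the log)
7. x = 11 + (-5) = 6, y = -15 + (-2) = -17 (checks out)
8. x = 6 + (3) = 9, y = -17 + (-5) = -22 (no discrepancy)
9. x = 9 + (5) = 14, y = -22 + (-6) = -28 (matches)
10. x = 14 + (5) = 19, y = -28 + (-6) = -34 (the recorded entry deviates here)
Conclusion: step 10 carries the first error; the entry should be y = -34.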